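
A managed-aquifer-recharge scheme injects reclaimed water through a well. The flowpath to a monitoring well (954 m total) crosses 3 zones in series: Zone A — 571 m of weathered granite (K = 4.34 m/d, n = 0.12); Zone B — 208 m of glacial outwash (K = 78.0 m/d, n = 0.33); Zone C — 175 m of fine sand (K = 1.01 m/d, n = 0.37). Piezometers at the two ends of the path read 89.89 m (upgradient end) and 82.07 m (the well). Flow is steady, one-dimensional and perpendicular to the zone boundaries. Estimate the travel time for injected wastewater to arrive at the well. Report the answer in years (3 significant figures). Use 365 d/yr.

21.8 years

Total head drop ΔH = 89.89 − 82.07 = 7.82 m
Continuity: the same q passes through each zone, so ΔH = q·Σ(L_j/K_j) — the zones act as resistances in series.
Σ(L/K) = 571/4.34 + 208/78.0 + 175/1.01 = 131.6 + 2.667 + 173.3 = 307.5 d
q = ΔH / Σ(L/K) = 7.82 / 307.5 = 0.02543 m/d (same in every zone)
Zone A: v = q/n = 0.02543/0.12 = 0.2119 m/d → t_A = 571/0.2119 = 2694 d
Zone B: v = q/n = 0.02543/0.33 = 0.07706 m/d → t_B = 208/0.07706 = 2699 d
Zone C: v = q/n = 0.02543/0.37 = 0.06873 m/d → t_C = 175/0.06873 = 2546 d
Total t = 2694 + 2699 + 2546 = 7940 d
   = 7940 / 365 = 21.8 yr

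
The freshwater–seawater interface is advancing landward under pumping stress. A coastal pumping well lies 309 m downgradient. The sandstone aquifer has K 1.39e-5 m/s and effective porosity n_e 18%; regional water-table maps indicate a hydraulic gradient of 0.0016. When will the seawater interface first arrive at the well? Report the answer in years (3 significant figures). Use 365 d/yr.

79.3 years

K = 1.39e-5 m/s × 86400 s/d = 1.201 m/d
Darcy flux q = K·i = 1.201 × 0.0016 = 0.001922 m/d
Average linear velocity = 0.001922 / 0.18 = 0.01068 m/d
t = L / v = 309 / 0.01068 = 28950 d
   = 28950 / 365 = 79.3 yr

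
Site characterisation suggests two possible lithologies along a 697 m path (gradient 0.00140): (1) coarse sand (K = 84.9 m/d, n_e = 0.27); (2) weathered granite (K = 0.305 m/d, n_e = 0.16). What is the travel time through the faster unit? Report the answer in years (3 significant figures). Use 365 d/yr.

4.34 years

Unit 1 (coarse sand): v = 84.9×0.0014/0.27 = 0.4402 m/d, t = 697/0.4402 = 1583 d
Unit 2 (weathered granite): v = 0.305×0.0014/0.16 = 0.002669 m/d, t = 697/0.002669 = 261200 d
Faster: 1583 d / 365 = 4.34 yr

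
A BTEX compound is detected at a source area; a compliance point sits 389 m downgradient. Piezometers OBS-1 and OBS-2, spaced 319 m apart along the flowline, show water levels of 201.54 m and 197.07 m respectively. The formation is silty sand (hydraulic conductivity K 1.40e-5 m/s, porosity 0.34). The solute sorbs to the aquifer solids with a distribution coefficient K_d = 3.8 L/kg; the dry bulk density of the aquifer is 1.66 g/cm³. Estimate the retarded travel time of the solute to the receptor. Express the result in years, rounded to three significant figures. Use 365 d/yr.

418 years

Hydraulic gradient i = (201.54 − 197.07) / 319 = 4.47 / 319 = 0.01401
K = 1.40e-5 m/s × 86400 s/d = 1.210 m/d
Specific discharge q = 1.210 × 0.01401 = 0.01695 m/d
Average linear velocity = 0.01695 / 0.34 = 0.04985 m/d
Retardation R = 1 + ρ_b·K_d/n = 1 + 1.66×3.8/0.34 = 19.55
Contaminant velocity v_c = v/R = 0.04985/19.55 = 0.002550 m/d
t = L/v_c = 389/0.002550 = 152600 d
   = 152600/365 = 418 yr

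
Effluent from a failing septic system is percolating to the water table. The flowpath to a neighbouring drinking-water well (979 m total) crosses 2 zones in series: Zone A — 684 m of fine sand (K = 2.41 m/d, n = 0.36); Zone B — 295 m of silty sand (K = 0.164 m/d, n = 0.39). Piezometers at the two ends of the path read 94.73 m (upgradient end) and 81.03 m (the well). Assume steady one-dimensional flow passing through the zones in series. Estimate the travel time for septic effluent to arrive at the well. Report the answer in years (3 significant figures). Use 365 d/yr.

150 years

Total head drop ΔH = 94.73 − 81.03 = 13.70 m
Continuity: the same q passes through each zone, so ΔH = q·Σ(L_j/K_j) — the zones act as resistances in series.
Σ(L/K) = 684/2.41 + 295/0.164 = 283.8 + 1799 = 2083 d
q = ΔH / Σ(L/K) = 13.70 / 2083 = 0.006578 m/d (same in every zone)
Zone A: v = q/n = 0.006578/0.36 = 0.01827 m/d → t_A = 684/0.01827 = 37430 d
Zone B: v = q/n = 0.006578/0.39 = 0.01687 m/d → t_B = 295/0.01687 = 17490 d
Total t = 37430 + 17490 = 54920 d
   = 54920 / 365 = 150 yr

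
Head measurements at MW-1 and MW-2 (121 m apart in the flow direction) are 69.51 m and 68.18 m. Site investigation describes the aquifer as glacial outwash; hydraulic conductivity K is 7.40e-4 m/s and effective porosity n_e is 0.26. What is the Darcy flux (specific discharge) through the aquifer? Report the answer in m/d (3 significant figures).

0.703 m/d

Hydraulic gradient i = (69.51 − 68.18) / 121 = 1.33 / 121 = 0.01099
K = 7.40e-4 m/s × 86400 s/d = 63.94 m/d
Darcy flux q = K·i = 63.94 × 0.01099 = 0.7028 m/d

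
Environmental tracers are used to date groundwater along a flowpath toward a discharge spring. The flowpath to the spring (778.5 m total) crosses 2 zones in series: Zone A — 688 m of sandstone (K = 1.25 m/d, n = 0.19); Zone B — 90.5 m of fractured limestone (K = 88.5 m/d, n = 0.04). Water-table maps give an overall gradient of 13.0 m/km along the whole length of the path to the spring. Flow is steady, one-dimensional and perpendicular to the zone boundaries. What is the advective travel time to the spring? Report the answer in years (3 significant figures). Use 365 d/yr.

For zones in series the flux q is common to all zones; the equivalent conductivity is the harmonic (thickness-weighted) mean, K_eq = L_total / Σ(L_j/K_j).
Σ(L/K) = 688/1.25 + 90.5/88.5 = 550.4 + 1.023 = 551.4 d
K_eq = L_total / Σ(L/K) = 778.5 / 551.4 = 1.412 m/d
q = K_eq · i = 1.412 × 0.013 = 0.01835 m/d (same in every zone)
Zone A: v = q/n = 0.01835/0.19 = 0.09660 m/d → t_A = 688/0.09660 = 7122 d
Zone B: v = q/n = 0.01835/0.04 = 0.4588 m/d → t_B = 90.5/0.4588 = 197.2 d
Total t = 7122 + 197.2 = 7320 d
   = 7320 / 365 = 20.1 yr

20.1 years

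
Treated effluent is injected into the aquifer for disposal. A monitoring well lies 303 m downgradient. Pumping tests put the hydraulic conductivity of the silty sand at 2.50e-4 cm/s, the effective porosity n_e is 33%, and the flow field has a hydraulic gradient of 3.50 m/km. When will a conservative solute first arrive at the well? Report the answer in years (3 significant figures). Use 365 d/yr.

K = 2.50e-4 cm/s × 864 = 0.2160 m/d
q = Ki = 0.2160 × 0.0035 = 7.560e-4 m/d
Seepage velocity v = q / n = 7.560e-4 / 0.33 = 0.002291 m/d
t = L / v = 303 / 0.002291 = 132300 d
   = 132300 / 365 = 362 yr

362 years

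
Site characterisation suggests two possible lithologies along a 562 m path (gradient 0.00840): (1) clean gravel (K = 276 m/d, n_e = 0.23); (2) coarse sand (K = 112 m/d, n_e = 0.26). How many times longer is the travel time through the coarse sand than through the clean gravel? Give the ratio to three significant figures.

Unit 1 (clean gravel): v = 276×0.0084/0.23 = 10.08 m/d, t = 562/10.08 = 55.75 d
Unit 2 (coarse sand): v = 112×0.0084/0.26 = 3.618 m/d, t = 562/3.618 = 155.3 d
t(coarse sand) / t(clean gravel) = 155.3/55.75 = 2.79

2.79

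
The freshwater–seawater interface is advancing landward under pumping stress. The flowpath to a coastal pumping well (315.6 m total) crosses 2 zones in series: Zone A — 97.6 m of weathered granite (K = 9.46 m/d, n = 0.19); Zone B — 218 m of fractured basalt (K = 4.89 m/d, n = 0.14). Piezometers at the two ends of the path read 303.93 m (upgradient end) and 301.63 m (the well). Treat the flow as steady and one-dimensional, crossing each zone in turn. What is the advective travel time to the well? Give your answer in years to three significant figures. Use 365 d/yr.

3.21 years

Total head drop ΔH = 303.93 − 301.63 = 2.30 m
Steady 1-D flow in series ⇒ the Darcy flux q is identical in every zone and the zone head losses add (resistances L/K in series).
Σ(L/K) = 97.6/9.46 + 218/4.89 = 10.32 + 44.58 = 54.90 d
q = ΔH / Σ(L/K) = 2.30 / 54.90 = 0.04190 m/d (same in every zone)
Zone A: v = q/n = 0.04190/0.19 = 0.2205 m/d → t_A = 97.6/0.2205 = 442.6 d
Zone B: v = q/n = 0.04190/0.14 = 0.2993 m/d → t_B = 218/0.2993 = 728.5 d
Total t = 442.6 + 728.5 = 1171 d
   = 1171 / 365 = 3.21 yr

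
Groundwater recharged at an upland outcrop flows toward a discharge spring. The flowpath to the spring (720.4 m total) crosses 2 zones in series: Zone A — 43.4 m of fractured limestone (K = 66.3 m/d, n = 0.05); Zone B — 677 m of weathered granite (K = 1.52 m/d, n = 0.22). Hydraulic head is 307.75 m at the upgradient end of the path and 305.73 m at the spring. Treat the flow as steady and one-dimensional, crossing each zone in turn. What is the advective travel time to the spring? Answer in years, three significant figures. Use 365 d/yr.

Total head drop ΔH = 307.75 − 305.73 = 2.02 m
Continuity: the same q passes through each zone, so ΔH = q·Σ(L_j/K_j) — the zones act as resistances in series.
Σ(L/K) = 43.4/66.3 + 677/1.52 = 0.6546 + 445.4 = 446.0 d
q = ΔH / Σ(L/K) = 2.02 / 446.0 = 0.004529 m/d (same in every zone)
Zone A: v = q/n = 0.004529/0.05 = 0.09057 m/d → t_A = 43.4/0.09057 = 479.2 d
Zone B: v = q/n = 0.004529/0.22 = 0.02058 m/d → t_B = 677/0.02058 = 32890 d
Total t = 479.2 + 32890 = 33370 d
   = 33370 / 365 = 91.4 yr

91.4 years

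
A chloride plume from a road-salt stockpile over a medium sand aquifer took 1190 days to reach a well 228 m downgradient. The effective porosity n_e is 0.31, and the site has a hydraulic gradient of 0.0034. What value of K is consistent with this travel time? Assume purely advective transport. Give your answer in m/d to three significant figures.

v = L / t = 228 / 1190 = 0.1916 m/d
K = v · n / i = 0.1916 × 0.31 / 0.0034 = 17.5 m/d

17.5 m/d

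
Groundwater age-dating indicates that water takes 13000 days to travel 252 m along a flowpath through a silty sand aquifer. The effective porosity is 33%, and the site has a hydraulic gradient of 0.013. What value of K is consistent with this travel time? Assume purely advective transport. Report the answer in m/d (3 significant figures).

0.492 m/d

v = L / t = 252 / 13000 = 0.01938 m/d
K = v · n / i = 0.01938 × 0.33 / 0.013 = 0.492 m/d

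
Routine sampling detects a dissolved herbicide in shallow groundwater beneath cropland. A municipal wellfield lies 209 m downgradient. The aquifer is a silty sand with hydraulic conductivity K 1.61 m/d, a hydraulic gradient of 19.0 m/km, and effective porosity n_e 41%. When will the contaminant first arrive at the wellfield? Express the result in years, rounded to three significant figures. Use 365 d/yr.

7.67 years

q = Ki = 1.61 × 0.019 = 0.03059 m/d
v_s = q/n_e = 0.03059/0.41 = 0.07461 m/d
t = L / v = 209 / 0.07461 = 2801 d
   = 2801 / 365 = 7.67 yr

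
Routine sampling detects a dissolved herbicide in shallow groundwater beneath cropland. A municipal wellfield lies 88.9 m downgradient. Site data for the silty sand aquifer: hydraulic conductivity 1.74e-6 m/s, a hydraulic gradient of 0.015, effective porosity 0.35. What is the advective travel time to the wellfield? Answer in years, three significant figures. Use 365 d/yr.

37.8 years

K = 1.74e-6 m/s × 86400 s/d = 0.1503 m/d
Specific discharge q = 0.1503 × 0.015 = 0.002255 m/d
v = Ki/n = 0.1503·0.015/0.35 = 0.006443 m/d
t = L / v = 88.9 / 0.006443 = 13800 d
   = 13800 / 365 = 37.8 yr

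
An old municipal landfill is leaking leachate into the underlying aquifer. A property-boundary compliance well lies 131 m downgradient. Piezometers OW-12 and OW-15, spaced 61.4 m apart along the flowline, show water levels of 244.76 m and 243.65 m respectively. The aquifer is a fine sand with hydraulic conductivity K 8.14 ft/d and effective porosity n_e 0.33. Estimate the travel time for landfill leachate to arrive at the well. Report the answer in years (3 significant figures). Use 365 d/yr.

2.64 years

Hydraulic gradient i = (244.76 − 243.65) / 61.4 = 1.11 / 61.4 = 0.01808
K = 8.14 ft/d × 0.3048 = 2.481 m/d
Specific discharge q = 2.481 × 0.01808 = 0.04485 m/d
v = Ki/n = 2.481·0.01808/0.33 = 0.1359 m/d
t = L / v = 131 / 0.1359 = 963.8 d
   = 963.8 / 365 = 2.64 yr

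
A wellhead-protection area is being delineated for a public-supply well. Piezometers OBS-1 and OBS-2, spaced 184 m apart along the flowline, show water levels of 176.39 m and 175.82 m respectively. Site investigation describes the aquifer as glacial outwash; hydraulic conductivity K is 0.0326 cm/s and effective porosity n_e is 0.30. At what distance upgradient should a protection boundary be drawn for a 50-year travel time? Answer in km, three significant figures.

5.31 km

Hydraulic gradient i = (176.39 − 175.82) / 184 = 0.57 / 184 = 0.003098
K = 0.0326 cm/s × 864 = 28.17 m/d
q = Ki = 28.17 × 0.003098 = 0.08725 m/d
Seepage velocity v = q / n = 0.08725 / 0.30 = 0.2908 m/d
T = 50 yr × 365 = 18250 d
L = v × T = 0.2908 × 18250 = 5308 m
   = 5.31 km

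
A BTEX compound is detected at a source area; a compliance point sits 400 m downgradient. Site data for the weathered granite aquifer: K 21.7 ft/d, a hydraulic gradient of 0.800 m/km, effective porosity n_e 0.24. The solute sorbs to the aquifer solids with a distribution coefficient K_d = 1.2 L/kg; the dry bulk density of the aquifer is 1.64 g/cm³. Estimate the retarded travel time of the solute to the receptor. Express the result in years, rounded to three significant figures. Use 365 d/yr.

K = 21.7 ft/d × 0.3048 = 6.614 m/d
Specific discharge q = 6.614 × 8.0e-4 = 0.005291 m/d
Seepage velocity v = q / n = 0.005291 / 0.24 = 0.02205 m/d
Retardation R = 1 + ρ_b·K_d/n = 1 + 1.64×1.2/0.24 = 9.200
Contaminant velocity v_c = v/R = 0.02205/9.200 = 0.002396 m/d
t = L/v_c = 400/0.002396 = 166900 d
   = 166900/365 = 457 yr

457 years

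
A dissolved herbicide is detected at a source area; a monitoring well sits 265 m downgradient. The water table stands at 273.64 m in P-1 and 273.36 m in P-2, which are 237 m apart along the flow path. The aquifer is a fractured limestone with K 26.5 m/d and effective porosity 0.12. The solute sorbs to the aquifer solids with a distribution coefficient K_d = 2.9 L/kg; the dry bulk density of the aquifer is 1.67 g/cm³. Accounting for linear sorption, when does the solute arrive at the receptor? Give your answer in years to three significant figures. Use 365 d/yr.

Hydraulic gradient i = (273.64 − 273.36) / 237 = 0.28 / 237 = 0.001181
q = Ki = 26.5 × 0.001181 = 0.03131 m/d
v_s = q/n_e = 0.03131/0.12 = 0.2609 m/d
Retardation R = 1 + ρ_b·K_d/n = 1 + 1.67×2.9/0.12 = 41.36
Contaminant velocity v_c = v/R = 0.2609/41.36 = 0.006308 m/d
t = L/v_c = 265/0.006308 = 42010 d
   = 42010/365 = 115 yr

115 years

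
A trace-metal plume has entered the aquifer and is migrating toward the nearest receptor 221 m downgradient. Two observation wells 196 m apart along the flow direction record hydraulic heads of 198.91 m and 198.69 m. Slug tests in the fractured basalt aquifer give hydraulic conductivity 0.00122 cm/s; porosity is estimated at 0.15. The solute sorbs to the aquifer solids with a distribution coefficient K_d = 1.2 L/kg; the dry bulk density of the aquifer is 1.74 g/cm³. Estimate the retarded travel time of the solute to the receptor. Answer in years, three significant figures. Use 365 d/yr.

Hydraulic gradient i = (198.91 − 198.69) / 196 = 0.22 / 196 = 0.001122
K = 0.00122 cm/s × 864 = 1.054 m/d
Specific discharge q = 1.054 × 0.001122 = 0.001183 m/d
Seepage velocity v = q / n = 0.001183 / 0.15 = 0.007888 m/d
Retardation R = 1 + ρ_b·K_d/n = 1 + 1.74×1.2/0.15 = 14.92
Contaminant velocity v_c = v/R = 0.007888/14.92 = 5.287e-4 m/d
t = L/v_c = 221/5.287e-4 = 418000 d
   = 418000/365 = 1150 yr

1150 years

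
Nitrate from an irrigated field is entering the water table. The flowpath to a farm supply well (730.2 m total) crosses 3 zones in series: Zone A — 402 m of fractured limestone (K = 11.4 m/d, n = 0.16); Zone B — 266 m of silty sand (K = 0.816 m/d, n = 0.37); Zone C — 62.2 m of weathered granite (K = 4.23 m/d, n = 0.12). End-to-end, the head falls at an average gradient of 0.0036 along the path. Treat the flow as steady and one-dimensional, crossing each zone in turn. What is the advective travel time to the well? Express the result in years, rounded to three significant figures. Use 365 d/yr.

66.7 years

For zones in series the flux q is common to all zones; the equivalent conductivity is the harmonic (thickness-weighted) mean, K_eq = L_total / Σ(L_j/K_j).
Σ(L/K) = 402/11.4 + 266/0.816 + 62.2/4.23 = 35.26 + 326.0 + 14.70 = 375.9 d
K_eq = L_total / Σ(L/K) = 730.2 / 375.9 = 1.942 m/d
q = K_eq · i = 1.942 × 0.0036 = 0.006992 m/d (same in every zone)
Zone A: v = q/n = 0.006992/0.16 = 0.04370 m/d → t_A = 402/0.04370 = 9199 d
Zone B: v = q/n = 0.006992/0.37 = 0.01890 m/d → t_B = 266/0.01890 = 14080 d
Zone C: v = q/n = 0.006992/0.12 = 0.05827 m/d → t_C = 62.2/0.05827 = 1067 d
Total t = 9199 + 14080 + 1067 = 24340 d
   = 24340 / 365 = 66.7 yr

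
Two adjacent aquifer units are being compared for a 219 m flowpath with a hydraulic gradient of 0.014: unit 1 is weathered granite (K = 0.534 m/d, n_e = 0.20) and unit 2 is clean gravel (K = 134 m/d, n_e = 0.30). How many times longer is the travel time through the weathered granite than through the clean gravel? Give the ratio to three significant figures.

Unit 1 (weathered granite): v = 0.534×0.014/0.20 = 0.03738 m/d, t = 219/0.03738 = 5859 d
Unit 2 (clean gravel): v = 134×0.014/0.30 = 6.253 m/d, t = 219/6.253 = 35.02 d
t(weathered granite) / t(clean gravel) = 5859/35.02 = 167

167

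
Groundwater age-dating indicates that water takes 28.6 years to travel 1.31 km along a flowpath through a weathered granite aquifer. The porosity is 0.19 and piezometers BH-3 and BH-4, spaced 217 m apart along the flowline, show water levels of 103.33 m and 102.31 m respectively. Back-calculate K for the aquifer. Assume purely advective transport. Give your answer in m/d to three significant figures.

Hydraulic gradient i = (103.33 − 102.31) / 217 = 1.02 / 217 = 0.004700
t = 28.6 years = 10440 d
L = 1.31 km = 1310 m
v = L / t = 1310 / 10440 = 0.1255 m/d
K = v · n / i = 0.1255 × 0.19 / 0.004700 = 5.07 m/d

5.07 m/d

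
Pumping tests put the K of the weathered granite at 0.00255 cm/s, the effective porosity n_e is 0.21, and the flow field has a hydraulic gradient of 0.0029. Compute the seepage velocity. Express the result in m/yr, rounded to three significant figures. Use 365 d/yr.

11.1 m/yr

K = 0.00255 cm/s × 864 = 2.203 m/d
q = Ki = 2.203 × 0.0029 = 0.006389 m/d
v = Ki/n = 2.203·0.0029/0.21 = 0.03043 m/d
   = 0.03043 × 365 = 11.1 m/yr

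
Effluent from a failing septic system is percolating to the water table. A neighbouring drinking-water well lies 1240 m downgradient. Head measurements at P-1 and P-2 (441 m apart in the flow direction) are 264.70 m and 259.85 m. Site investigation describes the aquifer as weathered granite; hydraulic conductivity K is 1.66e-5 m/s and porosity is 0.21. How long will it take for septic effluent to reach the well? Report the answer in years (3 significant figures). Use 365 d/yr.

45.2 years

Hydraulic gradient i = (264.70 − 259.85) / 441 = 4.85 / 441 = 0.01100
K = 1.66e-5 m/s × 86400 s/d = 1.434 m/d
q = Ki = 1.434 × 0.01100 = 0.01577 m/d
Seepage velocity v = q / n = 0.01577 / 0.21 = 0.07511 m/d
t = L / v = 1240 / 0.07511 = 16510 d
   = 16510 / 365 = 45.2 yr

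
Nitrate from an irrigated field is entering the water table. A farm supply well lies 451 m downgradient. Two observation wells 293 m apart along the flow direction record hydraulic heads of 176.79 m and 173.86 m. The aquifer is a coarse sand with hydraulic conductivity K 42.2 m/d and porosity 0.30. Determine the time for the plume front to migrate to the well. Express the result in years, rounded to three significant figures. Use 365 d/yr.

0.878 years

Hydraulic gradient i = (176.79 − 173.86) / 293 = 2.93 / 293 = 0.01000
q = Ki = 42.2 × 0.01000 = 0.4220 m/d
Seepage velocity v = q / n = 0.4220 / 0.30 = 1.407 m/d
t = L / v = 451 / 1.407 = 320.6 d
   = 320.6 / 365 = 0.878 yr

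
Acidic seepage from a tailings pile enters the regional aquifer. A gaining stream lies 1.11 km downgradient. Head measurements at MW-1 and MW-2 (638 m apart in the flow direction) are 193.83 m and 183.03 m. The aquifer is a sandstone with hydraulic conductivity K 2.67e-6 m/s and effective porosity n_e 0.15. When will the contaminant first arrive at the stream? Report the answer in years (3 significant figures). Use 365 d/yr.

117 years

Hydraulic gradient i = (193.83 − 183.03) / 638 = 10.80 / 638 = 0.01693
K = 2.67e-6 m/s × 86400 s/d = 0.2307 m/d
Darcy flux q = K·i = 0.2307 × 0.01693 = 0.003905 m/d
Average linear velocity = 0.003905 / 0.15 = 0.02603 m/d
L = 1.11 km = 1110 m
t = L / v = 1110 / 0.02603 = 42640 d
   = 42640 / 365 = 117 yr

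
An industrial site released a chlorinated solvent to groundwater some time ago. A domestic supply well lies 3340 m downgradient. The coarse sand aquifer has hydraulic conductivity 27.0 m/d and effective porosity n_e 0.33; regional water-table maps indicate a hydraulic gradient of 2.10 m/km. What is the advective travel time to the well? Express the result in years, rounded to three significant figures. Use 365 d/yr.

Specific discharge q = 27.0 × 0.0021 = 0.05670 m/d
v = Ki/n = 27.0·0.0021/0.33 = 0.1718 m/d
t = L / v = 3340 / 0.1718 = 19440 d
   = 19440 / 365 = 53.3 yr

53.3 years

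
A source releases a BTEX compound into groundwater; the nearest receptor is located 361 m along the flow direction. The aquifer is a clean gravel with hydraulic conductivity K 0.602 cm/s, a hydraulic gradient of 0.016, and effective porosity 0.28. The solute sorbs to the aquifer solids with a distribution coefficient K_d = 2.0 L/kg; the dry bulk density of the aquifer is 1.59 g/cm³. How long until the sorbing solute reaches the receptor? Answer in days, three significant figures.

K = 0.602 cm/s × 864 = 520.1 m/d
Specific discharge q = 520.1 × 0.016 = 8.322 m/d
v_s = q/n_e = 8.322/0.28 = 29.72 m/d
Retardation R = 1 + ρ_b·K_d/n = 1 + 1.59×2.0/0.28 = 12.36
Contaminant velocity v_c = v/R = 29.72/12.36 = 2.405 m/d
t = L/v_c = 361/2.405 = 150.1 d

150 days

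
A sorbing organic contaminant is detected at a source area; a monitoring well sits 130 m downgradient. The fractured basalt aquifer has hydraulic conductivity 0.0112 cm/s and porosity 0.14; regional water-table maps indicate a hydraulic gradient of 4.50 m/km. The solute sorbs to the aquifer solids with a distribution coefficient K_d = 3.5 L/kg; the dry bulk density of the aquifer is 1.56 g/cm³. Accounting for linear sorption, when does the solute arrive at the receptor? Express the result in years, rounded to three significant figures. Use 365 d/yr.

K = 0.0112 cm/s × 864 = 9.677 m/d
Darcy flux q = K·i = 9.677 × 0.0045 = 0.04355 m/d
Average linear velocity = 0.04355 / 0.14 = 0.3110 m/d
Retardation R = 1 + ρ_b·K_d/n = 1 + 1.56×3.5/0.14 = 40.00
Contaminant velocity v_c = v/R = 0.3110/40.00 = 0.007776 m/d
t = L/v_c = 130/0.007776 = 16720 d
   = 16720/365 = 45.8 yr

45.8 years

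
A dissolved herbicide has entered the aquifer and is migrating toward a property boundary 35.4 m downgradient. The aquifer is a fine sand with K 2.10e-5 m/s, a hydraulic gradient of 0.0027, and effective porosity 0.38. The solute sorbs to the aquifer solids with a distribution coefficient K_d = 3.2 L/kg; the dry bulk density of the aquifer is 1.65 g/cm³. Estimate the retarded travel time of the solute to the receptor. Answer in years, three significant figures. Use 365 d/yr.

112 years

K = 2.10e-5 m/s × 86400 s/d = 1.814 m/d
Darcy flux q = K·i = 1.814 × 0.0027 = 0.004899 m/d
Seepage velocity v = q / n = 0.004899 / 0.38 = 0.01289 m/d
Retardation R = 1 + ρ_b·K_d/n = 1 + 1.65×3.2/0.38 = 14.89
Contaminant velocity v_c = v/R = 0.01289/14.89 = 8.655e-4 m/d
t = L/v_c = 35.4/8.655e-4 = 40900 d
   = 40900/365 = 112 yr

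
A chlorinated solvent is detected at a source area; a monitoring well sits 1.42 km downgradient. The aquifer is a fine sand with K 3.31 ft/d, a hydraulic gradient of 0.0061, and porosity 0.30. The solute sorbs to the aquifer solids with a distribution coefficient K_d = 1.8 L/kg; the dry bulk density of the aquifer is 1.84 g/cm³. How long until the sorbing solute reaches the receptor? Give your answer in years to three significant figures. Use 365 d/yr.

2280 years

K = 3.31 ft/d × 0.3048 = 1.009 m/d
q = Ki = 1.009 × 0.0061 = 0.006154 m/d
v = Ki/n = 1.009·0.0061/0.30 = 0.02051 m/d
Retardation R = 1 + ρ_b·K_d/n = 1 + 1.84×1.8/0.30 = 12.04
Contaminant velocity v_c = v/R = 0.02051/12.04 = 0.001704 m/d
L = 1.42 km = 1420 m
t = L/v_c = 1420/0.001704 = 833400 d
   = 833400/365 = 2280 yr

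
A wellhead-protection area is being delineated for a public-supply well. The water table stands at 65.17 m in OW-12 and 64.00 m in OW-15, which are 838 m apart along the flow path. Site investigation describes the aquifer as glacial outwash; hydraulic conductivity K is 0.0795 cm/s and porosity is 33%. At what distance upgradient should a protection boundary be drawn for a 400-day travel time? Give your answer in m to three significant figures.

116 m

Hydraulic gradient i = (65.17 − 64.00) / 838 = 1.17 / 838 = 0.001396
K = 0.0795 cm/s × 864 = 68.69 m/d
q = Ki = 68.69 × 0.001396 = 0.09590 m/d
Average linear velocity = 0.09590 / 0.33 = 0.2906 m/d
L = v × T = 0.2906 × 400 = 116.2 m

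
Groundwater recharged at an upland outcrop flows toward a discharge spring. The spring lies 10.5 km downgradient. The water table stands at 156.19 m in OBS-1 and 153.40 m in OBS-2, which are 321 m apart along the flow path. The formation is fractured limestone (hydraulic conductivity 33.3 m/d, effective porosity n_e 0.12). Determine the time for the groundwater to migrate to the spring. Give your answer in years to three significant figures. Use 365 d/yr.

11.9 years

Hydraulic gradient i = (156.19 − 153.40) / 321 = 2.79 / 321 = 0.008692
Darcy flux q = K·i = 33.3 × 0.008692 = 0.2894 m/d
Seepage velocity v = q / n = 0.2894 / 0.12 = 2.412 m/d
L = 10.5 km = 10500 m
t = L / v = 10500 / 2.412 = 4353 d
   = 4353 / 365 = 11.9 yr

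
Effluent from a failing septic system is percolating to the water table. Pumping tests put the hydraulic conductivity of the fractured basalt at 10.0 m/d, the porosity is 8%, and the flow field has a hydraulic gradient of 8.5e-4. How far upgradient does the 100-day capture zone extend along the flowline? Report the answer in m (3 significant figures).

10.6 m

Darcy flux q = K·i = 10.0 × 8.5e-4 = 0.008500 m/d
v = Ki/n = 10.0·8.5e-4/0.08 = 0.1062 m/d
L = v × T = 0.1062 × 100 = 10.62 m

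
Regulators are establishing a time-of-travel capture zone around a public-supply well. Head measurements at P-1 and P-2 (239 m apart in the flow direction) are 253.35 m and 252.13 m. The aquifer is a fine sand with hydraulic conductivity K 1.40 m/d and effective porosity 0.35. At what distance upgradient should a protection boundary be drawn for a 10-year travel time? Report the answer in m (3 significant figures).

Hydraulic gradient i = (253.35 − 252.13) / 239 = 1.22 / 239 = 0.005105
q = Ki = 1.40 × 0.005105 = 0.007146 m/d
v_s = q/n_e = 0.007146/0.35 = 0.02042 m/d
T = 10 yr × 365 = 3650 d
L = v × T = 0.02042 × 3650 = 74.53 m

74.5 m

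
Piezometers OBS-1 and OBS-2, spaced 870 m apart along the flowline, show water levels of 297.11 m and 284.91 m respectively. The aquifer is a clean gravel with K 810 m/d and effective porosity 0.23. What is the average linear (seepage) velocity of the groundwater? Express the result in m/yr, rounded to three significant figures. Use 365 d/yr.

Hydraulic gradient i = (297.11 − 284.91) / 870 = 12.20 / 870 = 0.01402
q = Ki = 810 × 0.01402 = 11.36 m/d
Average linear velocity = 11.36 / 0.23 = 49.39 m/d
   = 49.39 × 365 = 18000 m/yr

18000 m/yr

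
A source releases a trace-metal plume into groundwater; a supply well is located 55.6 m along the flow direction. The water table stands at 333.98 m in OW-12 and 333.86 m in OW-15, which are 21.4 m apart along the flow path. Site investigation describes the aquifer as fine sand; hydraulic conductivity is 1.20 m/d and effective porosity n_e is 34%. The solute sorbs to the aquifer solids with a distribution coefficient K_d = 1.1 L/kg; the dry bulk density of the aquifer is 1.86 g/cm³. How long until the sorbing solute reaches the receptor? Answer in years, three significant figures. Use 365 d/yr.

Hydraulic gradient i = (333.98 − 333.86) / 21.4 = 0.12 / 21.4 = 0.005607
q = Ki = 1.20 × 0.005607 = 0.006729 m/d
Average linear velocity = 0.006729 / 0.34 = 0.01979 m/d
Retardation R = 1 + ρ_b·K_d/n = 1 + 1.86×1.1/0.34 = 7.018
Contaminant velocity v_c = v/R = 0.01979/7.018 = 0.002820 m/d
t = L/v_c = 55.6/0.002820 = 19710 d
   = 19710/365 = 54.0 yr

54.0 years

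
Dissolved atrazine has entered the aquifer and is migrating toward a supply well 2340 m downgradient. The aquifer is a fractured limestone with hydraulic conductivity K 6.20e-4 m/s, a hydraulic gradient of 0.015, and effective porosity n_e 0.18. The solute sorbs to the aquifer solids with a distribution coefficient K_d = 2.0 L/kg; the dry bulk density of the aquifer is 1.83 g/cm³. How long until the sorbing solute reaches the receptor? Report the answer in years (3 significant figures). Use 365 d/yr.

K = 6.20e-4 m/s × 86400 s/d = 53.57 m/d
q = Ki = 53.57 × 0.015 = 0.8035 m/d
v = Ki/n = 53.57·0.015/0.18 = 4.464 m/d
Retardation R = 1 + ρ_b·K_d/n = 1 + 1.83×2.0/0.18 = 21.33
Contaminant velocity v_c = v/R = 4.464/21.33 = 0.2092 m/d
t = L/v_c = 2340/0.2092 = 11180 d
   = 11180/365 = 30.6 yr

30.6 years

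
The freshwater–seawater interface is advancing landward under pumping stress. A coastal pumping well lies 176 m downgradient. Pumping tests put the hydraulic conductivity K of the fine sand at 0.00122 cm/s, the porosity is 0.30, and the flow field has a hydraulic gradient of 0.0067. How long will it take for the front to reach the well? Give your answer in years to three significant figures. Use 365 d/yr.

K = 0.00122 cm/s × 864 = 1.054 m/d
Specific discharge q = 1.054 × 0.0067 = 0.007062 m/d
v_s = q/n_e = 0.007062/0.30 = 0.02354 m/d
t = L / v = 176 / 0.02354 = 7476 d
   = 7476 / 365 = 20.5 yr

20.5 years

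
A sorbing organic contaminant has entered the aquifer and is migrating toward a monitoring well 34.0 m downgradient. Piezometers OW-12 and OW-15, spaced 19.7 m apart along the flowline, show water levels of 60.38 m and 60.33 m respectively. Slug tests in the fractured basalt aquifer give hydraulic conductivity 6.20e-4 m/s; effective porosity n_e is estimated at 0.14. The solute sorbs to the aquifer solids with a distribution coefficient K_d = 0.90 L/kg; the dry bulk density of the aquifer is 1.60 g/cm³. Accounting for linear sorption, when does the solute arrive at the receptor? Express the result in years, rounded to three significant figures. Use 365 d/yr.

1.08 years

Hydraulic gradient i = (60.38 − 60.33) / 19.7 = 0.05 / 19.7 = 0.002538
K = 6.20e-4 m/s × 86400 s/d = 53.57 m/d
Darcy flux q = K·i = 53.57 × 0.002538 = 0.1360 m/d
Average linear velocity = 0.1360 / 0.14 = 0.9711 m/d
Retardation R = 1 + ρ_b·K_d/n = 1 + 1.60×0.90/0.14 = 11.29
Contaminant velocity v_c = v/R = 0.9711/11.29 = 0.08605 m/d
t = L/v_c = 34.0/0.08605 = 395.1 d
   = 395.1/365 = 1.08 yr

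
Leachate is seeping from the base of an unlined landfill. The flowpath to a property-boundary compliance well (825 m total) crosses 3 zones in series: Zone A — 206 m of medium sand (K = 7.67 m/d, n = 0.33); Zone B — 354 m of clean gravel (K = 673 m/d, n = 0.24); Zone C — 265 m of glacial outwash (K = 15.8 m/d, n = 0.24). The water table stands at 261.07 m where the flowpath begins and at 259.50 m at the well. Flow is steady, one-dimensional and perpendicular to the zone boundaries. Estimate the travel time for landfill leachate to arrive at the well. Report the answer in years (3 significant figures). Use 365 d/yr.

Total head drop ΔH = 261.07 − 259.50 = 1.57 m
Steady 1-D flow in series ⇒ the Darcy flux q is identical in every zone and the zone head losses add (resistances L/K in series).
Σ(L/K) = 206/7.67 + 354/673 + 265/15.8 = 26.86 + 0.5260 + 16.77 = 44.16 d
q = ΔH / Σ(L/K) = 1.57 / 44.16 = 0.03556 m/d (same in every zone)
Zone A: v = q/n = 0.03556/0.33 = 0.1077 m/d → t_A = 206/0.1077 = 1912 d
Zone B: v = q/n = 0.03556/0.24 = 0.1481 m/d → t_B = 354/0.1481 = 2389 d
Zone C: v = q/n = 0.03556/0.24 = 0.1481 m/d → t_C = 265/0.1481 = 1789 d
Total t = 1912 + 2389 + 1789 = 6090 d
   = 6090 / 365 = 16.7 yr

16.7 years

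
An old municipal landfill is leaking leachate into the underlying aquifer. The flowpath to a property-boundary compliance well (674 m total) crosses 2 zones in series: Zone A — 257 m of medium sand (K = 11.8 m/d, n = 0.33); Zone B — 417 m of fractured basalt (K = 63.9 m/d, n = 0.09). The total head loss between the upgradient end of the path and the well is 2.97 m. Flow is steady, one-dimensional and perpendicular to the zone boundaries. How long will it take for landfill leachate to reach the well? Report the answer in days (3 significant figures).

Steady 1-D flow in series ⇒ the Darcy flux q is identical in every zone and the zone head losses add (resistances L/K in series).
Σ(L/K) = 257/11.8 + 417/63.9 = 21.78 + 6.526 = 28.31 d
q = ΔH / Σ(L/K) = 2.97 / 28.31 = 0.1049 m/d (same in every zone)
Zone A: v = q/n = 0.1049/0.33 = 0.3180 m/d → t_A = 257/0.3180 = 808.3 d
Zone B: v = q/n = 0.1049/0.09 = 1.166 m/d → t_B = 417/1.166 = 357.7 d
Total t = 808.3 + 357.7 = 1166 d

1170 days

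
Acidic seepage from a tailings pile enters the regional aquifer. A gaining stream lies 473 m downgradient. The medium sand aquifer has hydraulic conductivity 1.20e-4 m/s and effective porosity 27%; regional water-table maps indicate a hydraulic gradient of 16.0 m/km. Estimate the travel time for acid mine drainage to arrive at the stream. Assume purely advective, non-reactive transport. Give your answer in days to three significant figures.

K = 1.20e-4 m/s × 86400 s/d = 10.37 m/d
Darcy flux q = K·i = 10.37 × 0.016 = 0.1659 m/d
v = Ki/n = 10.37·0.016/0.27 = 0.6144 m/d
t = L / v = 473 / 0.6144 = 769.9 d

770 days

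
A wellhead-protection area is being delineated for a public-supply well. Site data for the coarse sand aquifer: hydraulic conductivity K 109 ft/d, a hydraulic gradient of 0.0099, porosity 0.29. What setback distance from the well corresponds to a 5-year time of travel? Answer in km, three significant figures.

2.07 km

K = 109 ft/d × 0.3048 = 33.22 m/d
Specific discharge q = 33.22 × 0.0099 = 0.3289 m/d
v = Ki/n = 33.22·0.0099/0.29 = 1.134 m/d
T = 5 yr × 365 = 1825 d
L = v × T = 1.134 × 1825 = 2070 m
   = 2.07 km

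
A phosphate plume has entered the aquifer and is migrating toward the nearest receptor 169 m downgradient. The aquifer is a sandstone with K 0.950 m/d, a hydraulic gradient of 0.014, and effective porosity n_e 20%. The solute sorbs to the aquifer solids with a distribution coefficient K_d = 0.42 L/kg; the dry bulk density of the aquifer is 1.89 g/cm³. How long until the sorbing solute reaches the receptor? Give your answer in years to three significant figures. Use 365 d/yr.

34.6 years

q = Ki = 0.950 × 0.014 = 0.01330 m/d
Seepage velocity v = q / n = 0.01330 / 0.20 = 0.06650 m/d
Retardation R = 1 + ρ_b·K_d/n = 1 + 1.89×0.42/0.20 = 4.969
Contaminant velocity v_c = v/R = 0.06650/4.969 = 0.01338 m/d
t = L/v_c = 169/0.01338 = 12630 d
   = 12630/365 = 34.6 yr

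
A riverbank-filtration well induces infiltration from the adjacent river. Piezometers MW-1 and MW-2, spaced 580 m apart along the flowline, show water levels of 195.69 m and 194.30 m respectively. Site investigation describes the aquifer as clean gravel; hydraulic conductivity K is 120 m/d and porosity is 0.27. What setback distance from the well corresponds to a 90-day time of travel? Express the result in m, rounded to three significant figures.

Hydraulic gradient i = (195.69 − 194.30) / 580 = 1.39 / 580 = 0.002397
Darcy flux q = K·i = 120 × 0.002397 = 0.2876 m/d
v_s = q/n_e = 0.2876/0.27 = 1.065 m/d
L = v × T = 1.065 × 90 = 95.86 m

95.9 m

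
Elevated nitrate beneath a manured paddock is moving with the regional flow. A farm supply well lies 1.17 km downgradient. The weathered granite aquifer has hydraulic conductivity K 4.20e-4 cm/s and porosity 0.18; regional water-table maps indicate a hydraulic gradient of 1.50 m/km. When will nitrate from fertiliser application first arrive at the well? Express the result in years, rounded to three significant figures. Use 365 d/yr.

K = 4.20e-4 cm/s × 864 = 0.3629 m/d
Specific discharge q = 0.3629 × 0.0015 = 5.443e-4 m/d
Average linear velocity = 5.443e-4 / 0.18 = 0.003024 m/d
L = 1.17 km = 1170 m
t = L / v = 1170 / 0.003024 = 386900 d
   = 386900 / 365 = 1060 yr

1060 years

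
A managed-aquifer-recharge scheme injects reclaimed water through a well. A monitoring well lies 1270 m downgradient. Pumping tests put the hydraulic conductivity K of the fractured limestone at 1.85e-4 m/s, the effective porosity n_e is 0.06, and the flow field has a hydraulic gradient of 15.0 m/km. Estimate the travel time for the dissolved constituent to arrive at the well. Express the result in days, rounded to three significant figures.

318 days

K = 1.85e-4 m/s × 86400 s/d = 15.98 m/d
Specific discharge q = 15.98 × 0.015 = 0.2398 m/d
v_s = q/n_e = 0.2398/0.06 = 3.996 m/d
t = L / v = 1270 / 3.996 = 317.8 d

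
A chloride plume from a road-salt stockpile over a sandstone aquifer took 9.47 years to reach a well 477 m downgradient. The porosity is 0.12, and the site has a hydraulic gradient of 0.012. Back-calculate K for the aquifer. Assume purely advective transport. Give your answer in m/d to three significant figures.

t = 9.47 years = 3457 d
v = L / t = 477 / 3457 = 0.1380 m/d
K = v · n / i = 0.1380 × 0.12 / 0.012 = 1.38 m/d

1.38 m/d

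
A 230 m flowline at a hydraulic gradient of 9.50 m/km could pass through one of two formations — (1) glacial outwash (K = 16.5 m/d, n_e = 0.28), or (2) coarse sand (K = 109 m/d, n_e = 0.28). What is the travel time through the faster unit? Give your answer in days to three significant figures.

62.2 days

Unit 1 (glacial outwash): v = 16.5×0.0095/0.28 = 0.5598 m/d, t = 230/0.5598 = 410.8 d
Unit 2 (coarse sand): v = 109×0.0095/0.28 = 3.698 m/d, t = 230/3.698 = 62.19 d
Faster unit: t = 62.2 d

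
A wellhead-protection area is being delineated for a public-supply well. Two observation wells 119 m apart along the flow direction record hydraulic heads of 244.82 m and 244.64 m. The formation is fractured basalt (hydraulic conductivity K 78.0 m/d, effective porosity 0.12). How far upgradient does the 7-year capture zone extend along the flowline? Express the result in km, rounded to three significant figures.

2.51 km

Hydraulic gradient i = (244.82 − 244.64) / 119 = 0.18 / 119 = 0.001513
q = Ki = 78.0 × 0.001513 = 0.1180 m/d
Average linear velocity = 0.1180 / 0.12 = 0.9832 m/d
T = 7 yr × 365 = 2555 d
L = v × T = 0.9832 × 2555 = 2512 m
   = 2.51 km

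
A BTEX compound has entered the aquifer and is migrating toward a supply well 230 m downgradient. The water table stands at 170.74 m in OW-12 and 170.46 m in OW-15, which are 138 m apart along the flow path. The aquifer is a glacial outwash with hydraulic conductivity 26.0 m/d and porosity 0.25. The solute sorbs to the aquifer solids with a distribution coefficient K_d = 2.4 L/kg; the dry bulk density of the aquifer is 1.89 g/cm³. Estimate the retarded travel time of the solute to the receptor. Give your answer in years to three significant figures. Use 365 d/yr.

57.2 years

Hydraulic gradient i = (170.74 − 170.46) / 138 = 0.28 / 138 = 0.002029
Specific discharge q = 26.0 × 0.002029 = 0.05275 m/d
v = Ki/n = 26.0·0.002029/0.25 = 0.2110 m/d
Retardation R = 1 + ρ_b·K_d/n = 1 + 1.89×2.4/0.25 = 19.14
Contaminant velocity v_c = v/R = 0.2110/19.14 = 0.01102 m/d
t = L/v_c = 230/0.01102 = 20870 d
   = 20870/365 = 57.2 yr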